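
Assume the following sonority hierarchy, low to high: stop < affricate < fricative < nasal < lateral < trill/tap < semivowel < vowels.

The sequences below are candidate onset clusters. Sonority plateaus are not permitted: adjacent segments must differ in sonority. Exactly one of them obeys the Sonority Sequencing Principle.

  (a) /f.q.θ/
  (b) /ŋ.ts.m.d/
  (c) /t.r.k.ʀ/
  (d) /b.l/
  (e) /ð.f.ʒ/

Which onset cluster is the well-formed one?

(a) /f.q.θ/: profile 3-1-3 — violates.
(b) /ŋ.ts.m.d/: profile 4-2-4-1 — violates.
(c) /t.r.k.ʀ/: profile 1-6-1-6 — violates.
(d) /b.l/: profile 1-5 — obeys.
(e) /ð.f.ʒ/: profile 3-3-3 — violates.

d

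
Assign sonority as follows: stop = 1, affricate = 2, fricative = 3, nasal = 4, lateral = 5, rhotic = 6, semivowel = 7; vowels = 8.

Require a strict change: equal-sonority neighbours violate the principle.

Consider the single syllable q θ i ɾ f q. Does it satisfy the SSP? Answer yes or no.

yes

Onset: /q/ is a stop (sonority 1), /θ/ is a fricative (sonority 3); then the nucleus /i/ (sonority 8).
Onset profile 1-3-8 — rises to the nucleus.
Coda: /ɾ/ is a rhotic (sonority 6), /f/ is a fricative (sonority 3), /q/ is a stop (sonority 1).
Coda profile 8-6-3-1 — falls from the nucleus.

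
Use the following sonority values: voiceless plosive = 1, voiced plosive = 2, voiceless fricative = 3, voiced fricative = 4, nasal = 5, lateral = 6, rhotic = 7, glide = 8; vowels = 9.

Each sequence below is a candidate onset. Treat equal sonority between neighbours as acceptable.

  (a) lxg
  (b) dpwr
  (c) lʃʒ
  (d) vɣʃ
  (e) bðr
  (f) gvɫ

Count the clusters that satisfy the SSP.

(a) 6-3-2 → violates
(b) 2-1-8-7 → violates
(c) 6-3-4 → violates
(d) 4-4-3 → violates
(e) 2-4-7 → obeys
(f) 2-4-6 → obeys

2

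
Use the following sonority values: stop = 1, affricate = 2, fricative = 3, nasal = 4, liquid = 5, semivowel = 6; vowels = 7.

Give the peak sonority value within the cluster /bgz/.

3

/b/ is a stop (sonority 1).
/g/ is a stop (sonority 1).
/z/ is a fricative (sonority 3).
The maximum is 3.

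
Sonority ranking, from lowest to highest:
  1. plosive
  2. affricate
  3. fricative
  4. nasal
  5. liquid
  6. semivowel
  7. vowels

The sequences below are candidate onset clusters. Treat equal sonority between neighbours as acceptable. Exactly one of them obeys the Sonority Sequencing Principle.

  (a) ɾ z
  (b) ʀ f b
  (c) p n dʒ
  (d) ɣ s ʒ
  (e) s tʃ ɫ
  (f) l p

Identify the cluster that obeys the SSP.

d

(a) sonority 5-3: ill-formed.
(b) sonority 5-3-1: ill-formed.
(c) sonority 1-4-2: ill-formed.
(d) sonority 3-3-3: well-formed.
(e) sonority 3-2-5: ill-formed.
(f) sonority 5-1: ill-formed.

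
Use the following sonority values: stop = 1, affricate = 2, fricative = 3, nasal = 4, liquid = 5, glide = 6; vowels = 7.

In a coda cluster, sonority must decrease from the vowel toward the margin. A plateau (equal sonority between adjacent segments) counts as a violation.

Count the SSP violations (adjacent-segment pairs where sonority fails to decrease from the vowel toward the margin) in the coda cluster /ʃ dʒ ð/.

/ʃ/ is a fricative (sonority 3).
/dʒ/ is an affricate (sonority 2).
/ð/ is a fricative (sonority 3).
/ʃ/→/dʒ/: 3→2 (falls) — ok.
/dʒ/→/ð/: 2→3 (does not fall) — violation.

1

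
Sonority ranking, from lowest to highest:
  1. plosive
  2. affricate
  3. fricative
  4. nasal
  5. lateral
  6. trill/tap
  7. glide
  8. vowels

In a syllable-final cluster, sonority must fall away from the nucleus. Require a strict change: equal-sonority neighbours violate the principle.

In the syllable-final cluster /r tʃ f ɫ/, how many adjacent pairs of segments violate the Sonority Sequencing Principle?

2

/r/: trill/tap = 6.
/tʃ/: affricate = 2.
/f/: fricative = 3.
/ɫ/: lateral = 5.
/r/→/tʃ/: 6→2 (falls) — ok.
/tʃ/→/f/: 2→3 (does not fall) — violation.
/f/→/ɫ/: 3→5 (does not fall) — violation.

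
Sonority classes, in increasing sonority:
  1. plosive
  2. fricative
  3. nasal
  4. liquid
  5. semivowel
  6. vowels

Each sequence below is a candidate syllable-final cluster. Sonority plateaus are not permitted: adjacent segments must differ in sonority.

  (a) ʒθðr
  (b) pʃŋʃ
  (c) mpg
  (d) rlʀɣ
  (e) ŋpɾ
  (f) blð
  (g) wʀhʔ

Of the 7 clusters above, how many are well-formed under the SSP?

1

(a) ʒθðr: profile 2-2-2-4 — violates.
(b) pʃŋʃ: profile 1-2-3-2 — violates.
(c) mpg: profile 3-1-1 — violates.
(d) rlʀɣ: profile 4-4-4-2 — violates.
(e) ŋpɾ: profile 3-1-4 — violates.
(f) blð: profile 1-4-2 — violates.
(g) wʀhʔ: profile 5-4-2-1 — obeys.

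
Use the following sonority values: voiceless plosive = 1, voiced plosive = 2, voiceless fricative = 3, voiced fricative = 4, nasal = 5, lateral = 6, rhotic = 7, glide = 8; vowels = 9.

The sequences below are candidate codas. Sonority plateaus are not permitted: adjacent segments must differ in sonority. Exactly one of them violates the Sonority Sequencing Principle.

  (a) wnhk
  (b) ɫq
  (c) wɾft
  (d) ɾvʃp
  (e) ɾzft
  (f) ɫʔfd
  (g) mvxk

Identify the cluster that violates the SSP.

f

(a) 8-5-3-1 → obeys
(b) 6-1 → obeys
(c) 8-7-3-1 → obeys
(d) 7-4-3-1 → obeys
(e) 7-4-3-1 → obeys
(f) 6-1-3-2 → violates
(g) 5-4-3-1 → obeys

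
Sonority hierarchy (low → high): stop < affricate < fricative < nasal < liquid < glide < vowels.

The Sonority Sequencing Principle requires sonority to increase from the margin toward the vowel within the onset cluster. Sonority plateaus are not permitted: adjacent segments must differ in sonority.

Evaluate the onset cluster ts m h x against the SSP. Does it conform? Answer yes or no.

no

/ts/ is an affricate (sonority 2).
/m/ is a nasal (sonority 4).
/h/ is a fricative (sonority 3).
/x/ is a fricative (sonority 3).
The profile is 2-4-3-3. Between /m/ (4) and /h/ (3) sonority does not rise, so the cluster violates the SSP.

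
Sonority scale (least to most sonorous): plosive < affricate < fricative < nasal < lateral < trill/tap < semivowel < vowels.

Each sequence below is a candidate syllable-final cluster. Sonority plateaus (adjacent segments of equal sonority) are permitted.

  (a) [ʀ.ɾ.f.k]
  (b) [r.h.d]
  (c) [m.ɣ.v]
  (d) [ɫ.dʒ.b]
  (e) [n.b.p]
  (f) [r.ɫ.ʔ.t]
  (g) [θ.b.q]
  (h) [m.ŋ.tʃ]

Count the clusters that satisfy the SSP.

(a) sonority 6-6-3-1: well-formed.
(b) sonority 6-3-1: well-formed.
(c) sonority 4-3-3: well-formed.
(d) sonority 5-2-1: well-formed.
(e) sonority 4-1-1: well-formed.
(f) sonority 6-5-1-1: well-formed.
(g) sonority 3-1-1: well-formed.
(h) sonority 4-4-2: well-formed.

8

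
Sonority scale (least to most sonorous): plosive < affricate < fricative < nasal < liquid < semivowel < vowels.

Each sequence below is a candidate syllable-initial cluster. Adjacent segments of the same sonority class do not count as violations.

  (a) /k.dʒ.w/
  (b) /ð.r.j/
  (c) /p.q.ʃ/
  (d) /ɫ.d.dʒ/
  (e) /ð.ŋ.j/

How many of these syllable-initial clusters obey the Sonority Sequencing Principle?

(a) /k.dʒ.w/: profile 1-2-6 — obeys.
(b) /ð.r.j/: profile 3-5-6 — obeys.
(c) /p.q.ʃ/: profile 1-1-3 — obeys.
(d) /ɫ.d.dʒ/: profile 5-1-2 — violates.
(e) /ð.ŋ.j/: profile 3-4-6 — obeys.

4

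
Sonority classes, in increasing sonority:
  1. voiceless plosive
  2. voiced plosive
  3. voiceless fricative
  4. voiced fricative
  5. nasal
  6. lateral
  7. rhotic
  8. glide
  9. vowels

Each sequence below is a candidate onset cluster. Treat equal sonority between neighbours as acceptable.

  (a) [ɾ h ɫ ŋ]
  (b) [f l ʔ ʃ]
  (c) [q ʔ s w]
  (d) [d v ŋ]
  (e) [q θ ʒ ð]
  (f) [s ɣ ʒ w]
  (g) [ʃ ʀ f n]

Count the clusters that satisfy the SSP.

4

(a) [ɾ h ɫ ŋ]: profile 7-3-6-5 — violates.
(b) [f l ʔ ʃ]: profile 3-6-1-3 — violates.
(c) [q ʔ s w]: profile 1-1-3-8 — obeys.
(d) [d v ŋ]: profile 2-4-5 — obeys.
(e) [q θ ʒ ð]: profile 1-3-4-4 — obeys.
(f) [s ɣ ʒ w]: profile 3-4-4-8 — obeys.
(g) [ʃ ʀ f n]: profile 3-7-3-5 — violates.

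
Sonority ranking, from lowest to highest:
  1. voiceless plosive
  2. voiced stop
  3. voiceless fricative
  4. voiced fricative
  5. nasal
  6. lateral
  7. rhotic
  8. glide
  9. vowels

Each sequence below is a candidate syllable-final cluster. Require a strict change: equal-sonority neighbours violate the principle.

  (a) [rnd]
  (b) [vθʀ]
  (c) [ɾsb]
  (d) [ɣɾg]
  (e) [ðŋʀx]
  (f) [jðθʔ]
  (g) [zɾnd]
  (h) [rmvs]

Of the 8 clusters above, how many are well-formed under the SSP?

(a) [rnd]: profile 7-5-2 — obeys.
(b) [vθʀ]: profile 4-3-7 — violates.
(c) [ɾsb]: profile 7-3-2 — obeys.
(d) [ɣɾg]: profile 4-7-2 — violates.
(e) [ðŋʀx]: profile 4-5-7-3 — violates.
(f) [jðθʔ]: profile 8-4-3-1 — obeys.
(g) [zɾnd]: profile 4-7-5-2 — violates.
(h) [rmvs]: profile 7-5-4-3 — obeys.

4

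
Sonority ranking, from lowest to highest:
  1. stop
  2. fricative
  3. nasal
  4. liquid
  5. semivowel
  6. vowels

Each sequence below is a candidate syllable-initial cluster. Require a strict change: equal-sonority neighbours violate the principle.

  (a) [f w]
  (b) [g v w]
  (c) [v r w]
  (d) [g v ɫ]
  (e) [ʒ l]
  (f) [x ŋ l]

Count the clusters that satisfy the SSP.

6

(a) 2-5 → obeys
(b) 1-2-5 → obeys
(c) 2-4-5 → obeys
(d) 1-2-4 → obeys
(e) 2-4 → obeys
(f) 2-3-4 → obeys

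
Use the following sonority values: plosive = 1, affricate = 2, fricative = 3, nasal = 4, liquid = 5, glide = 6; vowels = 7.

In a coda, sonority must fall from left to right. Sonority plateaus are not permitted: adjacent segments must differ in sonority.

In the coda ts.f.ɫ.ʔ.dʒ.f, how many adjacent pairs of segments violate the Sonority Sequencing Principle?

/ts/ — affricate, sonority 2.
/f/ — fricative, sonority 3.
/ɫ/ — liquid, sonority 5.
/ʔ/ — plosive, sonority 1.
/dʒ/ — affricate, sonority 2.
/f/ — fricative, sonority 3.
/ts/→/f/: 2→3 (does not fall) — violation.
/f/→/ɫ/: 3→5 (does not fall) — violation.
/ɫ/→/ʔ/: 5→1 (falls) — ok.
/ʔ/→/dʒ/: 1→2 (does not fall) — violation.
/dʒ/→/f/: 2→3 (does not fall) — violation.

4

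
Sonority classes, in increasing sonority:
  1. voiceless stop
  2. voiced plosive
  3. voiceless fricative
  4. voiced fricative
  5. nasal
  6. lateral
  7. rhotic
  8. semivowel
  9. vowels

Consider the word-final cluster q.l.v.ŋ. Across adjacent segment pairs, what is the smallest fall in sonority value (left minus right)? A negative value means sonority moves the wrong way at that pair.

-5

/q/: voiceless stop = 1.
/l/: lateral = 6.
/v/: voiced fricative = 4.
/ŋ/: nasal = 5.
/q/→/l/: change -5.
/l/→/v/: change +2.
/v/→/ŋ/: change -1.
Minimum = -5.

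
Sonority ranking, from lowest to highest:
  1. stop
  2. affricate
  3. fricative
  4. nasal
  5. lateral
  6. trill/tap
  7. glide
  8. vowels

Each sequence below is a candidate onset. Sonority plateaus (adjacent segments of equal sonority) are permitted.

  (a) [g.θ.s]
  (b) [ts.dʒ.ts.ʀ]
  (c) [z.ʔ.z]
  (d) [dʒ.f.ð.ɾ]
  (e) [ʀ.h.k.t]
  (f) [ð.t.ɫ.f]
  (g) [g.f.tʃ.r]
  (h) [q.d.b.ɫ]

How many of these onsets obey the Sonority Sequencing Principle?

4

(a) [g.θ.s]: profile 1-3-3 — obeys.
(b) [ts.dʒ.ts.ʀ]: profile 2-2-2-6 — obeys.
(c) [z.ʔ.z]: profile 3-1-3 — violates.
(d) [dʒ.f.ð.ɾ]: profile 2-3-3-6 — obeys.
(e) [ʀ.h.k.t]: profile 6-3-1-1 — violates.
(f) [ð.t.ɫ.f]: profile 3-1-5-3 — violates.
(g) [g.f.tʃ.r]: profile 1-3-2-6 — violates.
(h) [q.d.b.ɫ]: profile 1-1-1-5 — obeys.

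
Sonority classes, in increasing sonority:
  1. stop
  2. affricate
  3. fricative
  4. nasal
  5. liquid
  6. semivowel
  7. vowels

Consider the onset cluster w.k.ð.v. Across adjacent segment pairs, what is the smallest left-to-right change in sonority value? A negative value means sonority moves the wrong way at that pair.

-5

/w/ is a semivowel (sonority 6).
/k/ is a stop (sonority 1).
/ð/ is a fricative (sonority 3).
/v/ is a fricative (sonority 3).
/w/→/k/: change -5.
/k/→/ð/: change +2.
/ð/→/v/: change +0.
Minimum = -5.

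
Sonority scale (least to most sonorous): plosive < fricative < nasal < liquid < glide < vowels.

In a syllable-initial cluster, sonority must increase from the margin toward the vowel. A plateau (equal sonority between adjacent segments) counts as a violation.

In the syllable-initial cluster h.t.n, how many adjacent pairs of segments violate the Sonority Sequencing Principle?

1

/h/ — fricative, sonority 2.
/t/ — plosive, sonority 1.
/n/ — nasal, sonority 3.
/h/→/t/: 2→1 (does not rise) — violation.
/t/→/n/: 1→3 (rises) — ok.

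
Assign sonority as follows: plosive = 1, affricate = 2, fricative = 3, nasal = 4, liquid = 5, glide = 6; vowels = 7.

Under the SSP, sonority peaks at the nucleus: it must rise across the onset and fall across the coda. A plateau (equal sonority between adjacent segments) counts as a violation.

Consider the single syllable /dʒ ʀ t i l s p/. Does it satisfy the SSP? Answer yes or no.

no

Onset: /dʒ/ is an affricate (sonority 2), /ʀ/ is a liquid (sonority 5), /t/ is a plosive (sonority 1); then the nucleus /i/ (sonority 7).
Onset profile 2-5-1-7 — does not strictly rise throughout.
Coda: /l/ is a liquid (sonority 5), /s/ is a fricative (sonority 3), /p/ is a plosive (sonority 1).
Coda profile 7-5-3-1 — falls from the nucleus.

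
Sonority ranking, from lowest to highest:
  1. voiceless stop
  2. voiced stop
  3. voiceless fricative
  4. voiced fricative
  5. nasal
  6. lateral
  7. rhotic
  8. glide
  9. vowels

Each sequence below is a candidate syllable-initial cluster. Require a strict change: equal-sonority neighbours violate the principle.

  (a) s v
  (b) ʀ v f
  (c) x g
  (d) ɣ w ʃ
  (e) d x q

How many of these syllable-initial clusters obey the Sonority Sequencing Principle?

(a) sonority 3-4: well-formed.
(b) sonority 7-4-3: ill-formed.
(c) sonority 3-2: ill-formed.
(d) sonority 4-8-3: ill-formed.
(e) sonority 2-3-1: ill-formed.

1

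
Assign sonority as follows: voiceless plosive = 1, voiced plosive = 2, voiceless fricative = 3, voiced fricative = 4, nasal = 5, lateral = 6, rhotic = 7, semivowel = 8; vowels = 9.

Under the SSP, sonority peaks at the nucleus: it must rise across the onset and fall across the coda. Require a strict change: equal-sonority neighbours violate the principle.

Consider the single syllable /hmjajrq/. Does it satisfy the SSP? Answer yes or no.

yes

Onset: /h/ is a voiceless fricative (sonority 3), /m/ is a nasal (sonority 5), /j/ is a semivowel (sonority 8); then the nucleus /a/ (sonority 9).
Onset profile 3-5-8-9 — rises to the nucleus.
Coda: /j/ is a semivowel (sonority 8), /r/ is a rhotic (sonority 7), /q/ is a voiceless plosive (sonority 1).
Coda profile 9-8-7-1 — falls from the nucleus.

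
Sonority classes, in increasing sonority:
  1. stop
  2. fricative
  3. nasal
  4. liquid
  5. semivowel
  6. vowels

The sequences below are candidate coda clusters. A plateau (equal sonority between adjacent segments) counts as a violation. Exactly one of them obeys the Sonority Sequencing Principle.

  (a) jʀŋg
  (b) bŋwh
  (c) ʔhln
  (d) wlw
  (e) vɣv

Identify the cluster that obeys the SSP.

a

(a) jʀŋg: profile 5-4-3-1 — obeys.
(b) bŋwh: profile 1-3-5-2 — violates.
(c) ʔhln: profile 1-2-4-3 — violates.
(d) wlw: profile 5-4-5 — violates.
(e) vɣv: profile 2-2-2 — violates.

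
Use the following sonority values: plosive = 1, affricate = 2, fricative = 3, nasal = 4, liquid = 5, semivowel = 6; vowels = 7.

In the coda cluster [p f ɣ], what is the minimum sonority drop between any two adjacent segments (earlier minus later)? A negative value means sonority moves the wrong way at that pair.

/p/ — plosive, sonority 1.
/f/ — fricative, sonority 3.
/ɣ/ — fricative, sonority 3.
/p/→/f/: change -2.
/f/→/ɣ/: change +0.
Minimum = -2.

-2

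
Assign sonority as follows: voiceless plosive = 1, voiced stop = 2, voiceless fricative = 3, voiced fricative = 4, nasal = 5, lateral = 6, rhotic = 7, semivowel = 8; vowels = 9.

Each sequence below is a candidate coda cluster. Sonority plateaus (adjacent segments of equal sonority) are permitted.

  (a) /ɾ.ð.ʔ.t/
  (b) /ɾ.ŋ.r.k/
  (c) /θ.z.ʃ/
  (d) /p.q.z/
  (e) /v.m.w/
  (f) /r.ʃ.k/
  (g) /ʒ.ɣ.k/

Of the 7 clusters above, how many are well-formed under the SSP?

3

(a) /ɾ.ð.ʔ.t/: profile 7-4-1-1 — obeys.
(b) /ɾ.ŋ.r.k/: profile 7-5-7-1 — violates.
(c) /θ.z.ʃ/: profile 3-4-3 — violates.
(d) /p.q.z/: profile 1-1-4 — violates.
(e) /v.m.w/: profile 4-5-8 — violates.
(f) /r.ʃ.k/: profile 7-3-1 — obeys.
(g) /ʒ.ɣ.k/: profile 4-4-1 — obeys.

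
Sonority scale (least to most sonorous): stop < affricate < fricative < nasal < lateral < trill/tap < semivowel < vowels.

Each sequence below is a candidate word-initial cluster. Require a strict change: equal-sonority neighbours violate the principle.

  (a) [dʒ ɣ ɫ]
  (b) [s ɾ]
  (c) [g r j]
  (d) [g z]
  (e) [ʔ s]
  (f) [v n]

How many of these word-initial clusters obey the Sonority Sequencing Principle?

(a) sonority 2-3-5: well-formed.
(b) sonority 3-6: well-formed.
(c) sonority 1-6-7: well-formed.
(d) sonority 1-3: well-formed.
(e) sonority 1-3: well-formed.
(f) sonority 3-4: well-formed.

6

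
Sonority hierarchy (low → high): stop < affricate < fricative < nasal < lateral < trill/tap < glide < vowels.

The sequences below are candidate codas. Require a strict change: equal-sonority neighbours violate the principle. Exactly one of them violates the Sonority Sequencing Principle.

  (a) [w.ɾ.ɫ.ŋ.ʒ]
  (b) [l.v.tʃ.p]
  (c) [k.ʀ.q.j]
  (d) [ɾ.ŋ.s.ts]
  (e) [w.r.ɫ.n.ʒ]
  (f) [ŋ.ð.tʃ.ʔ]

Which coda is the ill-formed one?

c

(a) sonority 7-6-5-4-3: well-formed.
(b) sonority 5-3-2-1: well-formed.
(c) sonority 1-6-1-7: ill-formed.
(d) sonority 6-4-3-2: well-formed.
(e) sonority 7-6-5-4-3: well-formed.
(f) sonority 4-3-2-1: well-formed.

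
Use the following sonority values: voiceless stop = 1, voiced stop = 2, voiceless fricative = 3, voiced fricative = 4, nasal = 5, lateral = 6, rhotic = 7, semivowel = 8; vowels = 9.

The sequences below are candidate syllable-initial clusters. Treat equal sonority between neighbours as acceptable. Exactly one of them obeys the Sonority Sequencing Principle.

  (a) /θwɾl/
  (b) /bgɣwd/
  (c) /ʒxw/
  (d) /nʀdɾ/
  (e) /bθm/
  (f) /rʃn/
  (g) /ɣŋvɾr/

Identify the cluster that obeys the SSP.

e

(a) sonority 3-8-7-6: ill-formed.
(b) sonority 2-2-4-8-2: ill-formed.
(c) sonority 4-3-8: ill-formed.
(d) sonority 5-7-2-7: ill-formed.
(e) sonority 2-3-5: well-formed.
(f) sonority 7-3-5: ill-formed.
(g) sonority 4-5-4-7-7: ill-formed.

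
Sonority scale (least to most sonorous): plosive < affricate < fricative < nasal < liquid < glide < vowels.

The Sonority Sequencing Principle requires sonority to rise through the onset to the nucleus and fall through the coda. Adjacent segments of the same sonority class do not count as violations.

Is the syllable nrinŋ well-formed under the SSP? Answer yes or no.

Onset: /n/ is a nasal (sonority 4), /r/ is a liquid (sonority 5); then the nucleus /i/ (sonority 7).
Onset profile 4-5-7 — rises to the nucleus.
Coda: /n/ is a nasal (sonority 4), /ŋ/ is a nasal (sonority 4).
Coda profile 7-4-4 — falls from the nucleus.

yes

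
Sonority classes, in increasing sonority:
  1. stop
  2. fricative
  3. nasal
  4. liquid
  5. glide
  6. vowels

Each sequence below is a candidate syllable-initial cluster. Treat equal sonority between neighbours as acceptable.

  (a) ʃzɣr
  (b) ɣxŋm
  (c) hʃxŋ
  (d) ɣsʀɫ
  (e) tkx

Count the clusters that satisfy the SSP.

5

(a) sonority 2-2-2-4: well-formed.
(b) sonority 2-2-3-3: well-formed.
(c) sonority 2-2-2-3: well-formed.
(d) sonority 2-2-4-4: well-formed.
(e) sonority 1-1-2: well-formed.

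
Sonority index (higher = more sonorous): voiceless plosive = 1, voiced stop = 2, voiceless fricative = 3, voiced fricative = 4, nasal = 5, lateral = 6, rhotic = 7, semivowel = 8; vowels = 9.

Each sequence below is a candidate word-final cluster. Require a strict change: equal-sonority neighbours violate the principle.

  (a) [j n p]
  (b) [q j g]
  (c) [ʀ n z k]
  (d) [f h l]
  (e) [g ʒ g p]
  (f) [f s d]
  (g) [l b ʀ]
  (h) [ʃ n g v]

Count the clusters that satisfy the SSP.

2

(a) 8-5-1 → obeys
(b) 1-8-2 → violates
(c) 7-5-4-1 → obeys
(d) 3-3-6 → violates
(e) 2-4-2-1 → violates
(f) 3-3-2 → violates
(g) 6-2-7 → violates
(h) 3-5-2-4 → violates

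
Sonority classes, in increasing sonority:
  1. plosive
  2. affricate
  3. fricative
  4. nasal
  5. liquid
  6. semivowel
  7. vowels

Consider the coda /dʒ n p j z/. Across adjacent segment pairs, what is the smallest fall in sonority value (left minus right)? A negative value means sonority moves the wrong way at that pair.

/dʒ/ is an affricate (sonority 2).
/n/ is a nasal (sonority 4).
/p/ is a plosive (sonority 1).
/j/ is a semivowel (sonority 6).
/z/ is a fricative (sonority 3).
/dʒ/→/n/: change -2.
/n/→/p/: change +3.
/p/→/j/: change -5.
/j/→/z/: change +3.
Minimum = -5.

-5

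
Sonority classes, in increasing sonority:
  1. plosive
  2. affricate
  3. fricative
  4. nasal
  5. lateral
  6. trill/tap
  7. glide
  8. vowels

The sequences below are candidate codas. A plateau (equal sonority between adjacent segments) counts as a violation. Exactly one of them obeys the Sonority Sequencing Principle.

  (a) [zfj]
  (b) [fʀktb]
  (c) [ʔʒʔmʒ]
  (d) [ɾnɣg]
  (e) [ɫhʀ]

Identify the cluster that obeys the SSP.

d

(a) sonority 3-3-7: ill-formed.
(b) sonority 3-6-1-1-1: ill-formed.
(c) sonority 1-3-1-4-3: ill-formed.
(d) sonority 6-4-3-1: well-formed.
(e) sonority 5-3-6: ill-formed.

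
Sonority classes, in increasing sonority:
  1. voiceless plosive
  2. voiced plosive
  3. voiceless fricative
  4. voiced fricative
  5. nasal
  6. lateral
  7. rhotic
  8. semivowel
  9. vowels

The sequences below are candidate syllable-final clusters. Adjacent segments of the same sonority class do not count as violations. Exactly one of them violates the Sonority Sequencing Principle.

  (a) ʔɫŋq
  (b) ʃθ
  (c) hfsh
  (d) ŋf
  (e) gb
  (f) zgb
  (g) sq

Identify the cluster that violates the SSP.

(a) sonority 1-6-5-1: ill-formed.
(b) sonority 3-3: well-formed.
(c) sonority 3-3-3-3: well-formed.
(d) sonority 5-3: well-formed.
(e) sonority 2-2: well-formed.
(f) sonority 4-2-2: well-formed.
(g) sonority 3-1: well-formed.

a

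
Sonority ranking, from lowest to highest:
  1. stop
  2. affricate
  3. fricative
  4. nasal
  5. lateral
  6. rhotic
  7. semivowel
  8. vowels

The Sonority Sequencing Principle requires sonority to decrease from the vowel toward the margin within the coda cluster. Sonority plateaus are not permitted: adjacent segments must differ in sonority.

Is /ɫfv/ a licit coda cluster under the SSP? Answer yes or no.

/ɫ/ — lateral, sonority 5.
/f/ — fricative, sonority 3.
/v/ — fricative, sonority 3.
The profile is 5-3-3. Between /f/ (3) and /v/ (3) sonority does not fall, so the cluster violates the SSP.

no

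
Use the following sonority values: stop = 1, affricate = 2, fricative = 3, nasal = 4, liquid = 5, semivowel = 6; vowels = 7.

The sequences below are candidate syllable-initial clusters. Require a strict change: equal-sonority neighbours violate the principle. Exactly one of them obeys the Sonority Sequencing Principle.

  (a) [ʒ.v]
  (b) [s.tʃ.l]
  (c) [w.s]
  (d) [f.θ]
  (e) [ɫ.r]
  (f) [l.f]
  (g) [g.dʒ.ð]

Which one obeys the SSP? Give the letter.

(a) sonority 3-3: ill-formed.
(b) sonority 3-2-5: ill-formed.
(c) sonority 6-3: ill-formed.
(d) sonority 3-3: ill-formed.
(e) sonority 5-5: ill-formed.
(f) sonority 5-3: ill-formed.
(g) sonority 1-2-3: well-formed.

g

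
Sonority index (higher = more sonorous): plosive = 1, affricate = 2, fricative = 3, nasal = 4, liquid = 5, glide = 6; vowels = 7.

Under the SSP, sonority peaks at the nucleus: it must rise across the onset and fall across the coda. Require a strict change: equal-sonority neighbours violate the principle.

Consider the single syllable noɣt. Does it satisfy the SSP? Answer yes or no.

Onset: /n/ is a nasal (sonority 4); then the nucleus /o/ (sonority 7).
Onset profile 4-7 — rises to the nucleus.
Coda: /ɣ/ is a fricative (sonority 3), /t/ is a plosive (sonority 1).
Coda profile 7-3-1 — falls from the nucleus.

yes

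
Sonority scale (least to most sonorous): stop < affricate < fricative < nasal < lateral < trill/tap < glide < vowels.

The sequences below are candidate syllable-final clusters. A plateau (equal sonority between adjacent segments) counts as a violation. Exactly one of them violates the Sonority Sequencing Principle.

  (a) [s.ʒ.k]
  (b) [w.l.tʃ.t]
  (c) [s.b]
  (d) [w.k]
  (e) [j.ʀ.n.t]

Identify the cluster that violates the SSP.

(a) [s.ʒ.k]: profile 3-3-1 — violates.
(b) [w.l.tʃ.t]: profile 7-5-2-1 — obeys.
(c) [s.b]: profile 3-1 — obeys.
(d) [w.k]: profile 7-1 — obeys.
(e) [j.ʀ.n.t]: profile 7-6-4-1 — obeys.

a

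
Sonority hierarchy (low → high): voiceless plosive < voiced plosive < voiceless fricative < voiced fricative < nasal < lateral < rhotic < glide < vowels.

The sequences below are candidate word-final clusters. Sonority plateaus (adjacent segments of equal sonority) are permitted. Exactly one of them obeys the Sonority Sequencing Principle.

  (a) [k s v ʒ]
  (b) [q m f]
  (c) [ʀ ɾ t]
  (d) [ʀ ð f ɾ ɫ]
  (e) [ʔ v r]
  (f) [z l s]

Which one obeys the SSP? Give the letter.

(a) sonority 1-3-4-4: ill-formed.
(b) sonority 1-5-3: ill-formed.
(c) sonority 7-7-1: well-formed.
(d) sonority 7-4-3-7-6: ill-formed.
(e) sonority 1-4-7: ill-formed.
(f) sonority 4-6-3: ill-formed.

c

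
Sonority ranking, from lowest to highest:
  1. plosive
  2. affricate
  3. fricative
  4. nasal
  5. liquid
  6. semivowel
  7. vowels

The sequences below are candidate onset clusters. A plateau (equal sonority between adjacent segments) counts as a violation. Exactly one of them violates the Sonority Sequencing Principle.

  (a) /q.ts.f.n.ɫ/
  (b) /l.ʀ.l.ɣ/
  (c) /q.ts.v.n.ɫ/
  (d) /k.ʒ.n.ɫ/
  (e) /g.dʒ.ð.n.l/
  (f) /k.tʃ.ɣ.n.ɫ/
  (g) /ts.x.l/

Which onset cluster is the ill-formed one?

(a) sonority 1-2-3-4-5: well-formed.
(b) sonority 5-5-5-3: ill-formed.
(c) sonority 1-2-3-4-5: well-formed.
(d) sonority 1-3-4-5: well-formed.
(e) sonority 1-2-3-4-5: well-formed.
(f) sonority 1-2-3-4-5: well-formed.
(g) sonority 2-3-5: well-formed.

b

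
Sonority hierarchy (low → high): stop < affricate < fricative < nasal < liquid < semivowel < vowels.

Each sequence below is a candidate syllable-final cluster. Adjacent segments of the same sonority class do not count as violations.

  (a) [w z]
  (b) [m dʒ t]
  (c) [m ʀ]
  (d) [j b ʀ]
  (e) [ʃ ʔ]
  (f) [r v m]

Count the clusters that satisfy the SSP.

3

(a) 6-3 → obeys
(b) 4-2-1 → obeys
(c) 4-5 → violates
(d) 6-1-5 → violates
(e) 3-1 → obeys
(f) 5-3-4 → violates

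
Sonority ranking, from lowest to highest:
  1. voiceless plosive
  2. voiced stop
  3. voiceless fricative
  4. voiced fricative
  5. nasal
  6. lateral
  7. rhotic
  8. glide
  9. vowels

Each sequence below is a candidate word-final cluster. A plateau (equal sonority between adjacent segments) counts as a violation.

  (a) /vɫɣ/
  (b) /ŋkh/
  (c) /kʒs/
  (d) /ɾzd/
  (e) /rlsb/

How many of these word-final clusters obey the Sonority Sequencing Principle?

2

(a) 4-6-4 → violates
(b) 5-1-3 → violates
(c) 1-4-3 → violates
(d) 7-4-2 → obeys
(e) 7-6-3-2 → obeys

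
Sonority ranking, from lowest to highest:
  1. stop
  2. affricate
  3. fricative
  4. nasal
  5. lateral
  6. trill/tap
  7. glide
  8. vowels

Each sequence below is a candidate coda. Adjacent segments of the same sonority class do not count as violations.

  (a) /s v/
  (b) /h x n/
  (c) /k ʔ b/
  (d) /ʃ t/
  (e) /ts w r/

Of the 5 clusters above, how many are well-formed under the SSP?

(a) 3-3 → obeys
(b) 3-3-4 → violates
(c) 1-1-1 → obeys
(d) 3-1 → obeys
(e) 2-7-6 → violates

3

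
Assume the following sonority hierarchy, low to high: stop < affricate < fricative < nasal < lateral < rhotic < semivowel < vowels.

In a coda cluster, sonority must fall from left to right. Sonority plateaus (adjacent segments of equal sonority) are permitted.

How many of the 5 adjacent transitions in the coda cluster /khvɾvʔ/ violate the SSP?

/k/: stop = 1.
/h/: fricative = 3.
/v/: fricative = 3.
/ɾ/: rhotic = 6.
/v/: fricative = 3.
/ʔ/: stop = 1.
/k/→/h/: 1→3 (does not fall) — violation.
/h/→/v/: 3→3 (plateau, allowed) — ok.
/v/→/ɾ/: 3→6 (does not fall) — violation.
/ɾ/→/v/: 6→3 (falls) — ok.
/v/→/ʔ/: 3→1 (falls) — ok.

2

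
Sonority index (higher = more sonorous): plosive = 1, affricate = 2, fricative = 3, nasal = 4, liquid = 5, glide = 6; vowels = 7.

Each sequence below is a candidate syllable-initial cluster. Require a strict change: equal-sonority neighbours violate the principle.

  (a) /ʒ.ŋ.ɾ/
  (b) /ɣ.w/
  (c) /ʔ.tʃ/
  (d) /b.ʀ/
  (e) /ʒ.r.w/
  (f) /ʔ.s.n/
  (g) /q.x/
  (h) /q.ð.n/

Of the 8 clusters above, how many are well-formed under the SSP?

8

(a) /ʒ.ŋ.ɾ/: profile 3-4-5 — obeys.
(b) /ɣ.w/: profile 3-6 — obeys.
(c) /ʔ.tʃ/: profile 1-2 — obeys.
(d) /b.ʀ/: profile 1-5 — obeys.
(e) /ʒ.r.w/: profile 3-5-6 — obeys.
(f) /ʔ.s.n/: profile 1-3-4 — obeys.
(g) /q.x/: profile 1-3 — obeys.
(h) /q.ð.n/: profile 1-3-4 — obeys.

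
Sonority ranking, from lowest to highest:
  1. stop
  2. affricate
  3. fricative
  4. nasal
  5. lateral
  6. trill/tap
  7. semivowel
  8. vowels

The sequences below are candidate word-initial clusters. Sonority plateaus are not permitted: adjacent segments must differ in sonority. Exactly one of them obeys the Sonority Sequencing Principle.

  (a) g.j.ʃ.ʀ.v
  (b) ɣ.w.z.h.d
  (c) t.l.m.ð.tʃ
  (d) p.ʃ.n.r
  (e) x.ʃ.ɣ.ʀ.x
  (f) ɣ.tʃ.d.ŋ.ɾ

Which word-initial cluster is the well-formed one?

(a) 1-7-3-6-3 → violates
(b) 3-7-3-3-1 → violates
(c) 1-5-4-3-2 → violates
(d) 1-3-4-6 → obeys
(e) 3-3-3-6-3 → violates
(f) 3-2-1-4-6 → violates

d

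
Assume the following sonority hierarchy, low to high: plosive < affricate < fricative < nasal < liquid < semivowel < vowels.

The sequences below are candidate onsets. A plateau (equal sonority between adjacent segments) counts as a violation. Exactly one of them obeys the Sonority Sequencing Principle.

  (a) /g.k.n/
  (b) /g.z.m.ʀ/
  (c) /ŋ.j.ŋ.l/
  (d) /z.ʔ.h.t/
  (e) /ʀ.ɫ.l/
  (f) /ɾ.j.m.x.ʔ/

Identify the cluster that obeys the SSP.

b

(a) /g.k.n/: profile 1-1-4 — violates.
(b) /g.z.m.ʀ/: profile 1-3-4-5 — obeys.
(c) /ŋ.j.ŋ.l/: profile 4-6-4-5 — violates.
(d) /z.ʔ.h.t/: profile 3-1-3-1 — violates.
(e) /ʀ.ɫ.l/: profile 5-5-5 — violates.
(f) /ɾ.j.m.x.ʔ/: profile 5-6-4-3-1 — violates.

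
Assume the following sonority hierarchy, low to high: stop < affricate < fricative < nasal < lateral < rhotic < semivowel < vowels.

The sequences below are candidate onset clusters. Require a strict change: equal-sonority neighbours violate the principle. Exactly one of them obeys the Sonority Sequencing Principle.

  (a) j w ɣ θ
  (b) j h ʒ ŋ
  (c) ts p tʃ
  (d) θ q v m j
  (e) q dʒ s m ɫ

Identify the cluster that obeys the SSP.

e

(a) 7-7-3-3 → violates
(b) 7-3-3-4 → violates
(c) 2-1-2 → violates
(d) 3-1-3-4-7 → violates
(e) 1-2-3-4-5 → obeys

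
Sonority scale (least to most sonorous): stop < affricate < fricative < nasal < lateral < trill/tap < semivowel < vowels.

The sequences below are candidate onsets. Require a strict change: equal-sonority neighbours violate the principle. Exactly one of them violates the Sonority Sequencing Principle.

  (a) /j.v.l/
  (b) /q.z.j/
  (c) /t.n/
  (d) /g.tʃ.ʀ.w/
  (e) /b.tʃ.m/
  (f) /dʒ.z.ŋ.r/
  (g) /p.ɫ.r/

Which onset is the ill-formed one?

(a) 7-3-5 → violates
(b) 1-3-7 → obeys
(c) 1-4 → obeys
(d) 1-2-6-7 → obeys
(e) 1-2-4 → obeys
(f) 2-3-4-6 → obeys
(g) 1-5-6 → obeys

a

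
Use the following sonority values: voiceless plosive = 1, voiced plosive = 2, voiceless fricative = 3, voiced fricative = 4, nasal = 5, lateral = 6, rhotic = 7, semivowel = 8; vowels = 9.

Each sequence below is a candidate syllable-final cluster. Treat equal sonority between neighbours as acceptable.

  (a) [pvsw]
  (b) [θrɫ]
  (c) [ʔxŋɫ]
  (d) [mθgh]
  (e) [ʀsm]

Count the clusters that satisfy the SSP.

(a) sonority 1-4-3-8: ill-formed.
(b) sonority 3-7-6: ill-formed.
(c) sonority 1-3-5-6: ill-formed.
(d) sonority 5-3-2-3: ill-formed.
(e) sonority 7-3-5: ill-formed.

0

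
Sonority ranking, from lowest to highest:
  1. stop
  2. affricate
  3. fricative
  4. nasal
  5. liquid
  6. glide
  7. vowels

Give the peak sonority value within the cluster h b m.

4

/h/ is a fricative (sonority 3).
/b/ is a stop (sonority 1).
/m/ is a nasal (sonority 4).
The maximum is 4.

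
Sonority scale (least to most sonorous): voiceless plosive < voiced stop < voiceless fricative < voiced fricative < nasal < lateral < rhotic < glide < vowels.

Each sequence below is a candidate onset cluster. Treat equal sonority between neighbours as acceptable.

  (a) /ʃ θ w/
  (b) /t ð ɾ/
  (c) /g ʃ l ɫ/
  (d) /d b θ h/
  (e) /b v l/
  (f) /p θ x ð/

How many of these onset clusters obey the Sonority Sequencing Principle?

6

(a) 3-3-8 → obeys
(b) 1-4-7 → obeys
(c) 2-3-6-6 → obeys
(d) 2-2-3-3 → obeys
(e) 2-4-6 → obeys
(f) 1-3-3-4 → obeys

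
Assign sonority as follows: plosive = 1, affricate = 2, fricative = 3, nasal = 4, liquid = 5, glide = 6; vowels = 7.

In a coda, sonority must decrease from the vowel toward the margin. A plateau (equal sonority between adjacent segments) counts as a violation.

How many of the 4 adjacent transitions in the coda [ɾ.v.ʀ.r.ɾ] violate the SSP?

/ɾ/: liquid = 5.
/v/: fricative = 3.
/ʀ/: liquid = 5.
/r/: liquid = 5.
/ɾ/: liquid = 5.
/ɾ/→/v/: 5→3 (falls) — ok.
/v/→/ʀ/: 3→5 (does not fall) — violation.
/ʀ/→/r/: 5→5 (plateau) — violation.
/r/→/ɾ/: 5→5 (plateau) — violation.

3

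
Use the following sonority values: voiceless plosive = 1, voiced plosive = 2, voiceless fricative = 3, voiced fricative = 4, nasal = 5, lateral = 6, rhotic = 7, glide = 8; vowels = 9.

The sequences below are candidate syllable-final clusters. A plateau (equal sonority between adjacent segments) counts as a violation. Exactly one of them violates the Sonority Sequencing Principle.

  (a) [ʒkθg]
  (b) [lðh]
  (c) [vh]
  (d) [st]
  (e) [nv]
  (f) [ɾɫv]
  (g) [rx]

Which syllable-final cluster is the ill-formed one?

(a) sonority 4-1-3-2: ill-formed.
(b) sonority 6-4-3: well-formed.
(c) sonority 4-3: well-formed.
(d) sonority 3-1: well-formed.
(e) sonority 5-4: well-formed.
(f) sonority 7-6-4: well-formed.
(g) sonority 7-3: well-formed.

a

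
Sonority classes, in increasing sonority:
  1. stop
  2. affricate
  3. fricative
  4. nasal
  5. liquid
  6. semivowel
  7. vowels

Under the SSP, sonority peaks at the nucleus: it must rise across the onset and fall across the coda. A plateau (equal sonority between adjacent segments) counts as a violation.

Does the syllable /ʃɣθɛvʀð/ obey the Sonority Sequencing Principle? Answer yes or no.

no

Onset: /ʃ/ is a fricative (sonority 3), /ɣ/ is a fricative (sonority 3), /θ/ is a fricative (sonority 3); then the nucleus /ɛ/ (sonority 7).
Onset profile 3-3-3-7 — does not strictly rise throughout.
Coda: /v/ is a fricative (sonority 3), /ʀ/ is a liquid (sonority 5), /ð/ is a fricative (sonority 3).
Coda profile 7-3-5-3 — does not strictly fall throughout.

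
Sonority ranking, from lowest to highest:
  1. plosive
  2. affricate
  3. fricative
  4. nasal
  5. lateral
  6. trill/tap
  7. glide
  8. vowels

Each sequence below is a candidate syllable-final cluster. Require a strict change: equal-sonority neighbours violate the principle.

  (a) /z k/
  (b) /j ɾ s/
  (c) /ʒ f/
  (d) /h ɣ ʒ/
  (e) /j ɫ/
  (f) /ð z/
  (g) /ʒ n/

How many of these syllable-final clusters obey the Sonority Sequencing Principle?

(a) /z k/: profile 3-1 — obeys.
(b) /j ɾ s/: profile 7-6-3 — obeys.
(c) /ʒ f/: profile 3-3 — violates.
(d) /h ɣ ʒ/: profile 3-3-3 — violates.
(e) /j ɫ/: profile 7-5 — obeys.
(f) /ð z/: profile 3-3 — violates.
(g) /ʒ n/: profile 3-4 — violates.

3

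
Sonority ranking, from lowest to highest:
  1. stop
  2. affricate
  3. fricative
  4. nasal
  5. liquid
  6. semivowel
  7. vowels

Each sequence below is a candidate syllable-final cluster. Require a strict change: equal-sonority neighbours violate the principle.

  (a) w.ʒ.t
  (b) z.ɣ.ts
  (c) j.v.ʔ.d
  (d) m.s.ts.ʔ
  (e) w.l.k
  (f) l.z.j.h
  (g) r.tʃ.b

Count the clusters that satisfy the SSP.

(a) sonority 6-3-1: well-formed.
(b) sonority 3-3-2: ill-formed.
(c) sonority 6-3-1-1: ill-formed.
(d) sonority 4-3-2-1: well-formed.
(e) sonority 6-5-1: well-formed.
(f) sonority 5-3-6-3: ill-formed.
(g) sonority 5-2-1: well-formed.

4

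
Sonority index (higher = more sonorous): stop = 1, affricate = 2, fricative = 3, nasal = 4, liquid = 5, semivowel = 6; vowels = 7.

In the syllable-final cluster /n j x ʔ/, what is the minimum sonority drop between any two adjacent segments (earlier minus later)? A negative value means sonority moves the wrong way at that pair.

/n/ is a nasal (sonority 4).
/j/ is a semivowel (sonority 6).
/x/ is a fricative (sonority 3).
/ʔ/ is a stop (sonority 1).
/n/→/j/: change -2.
/j/→/x/: change +3.
/x/→/ʔ/: change +2.
Minimum = -2.

-2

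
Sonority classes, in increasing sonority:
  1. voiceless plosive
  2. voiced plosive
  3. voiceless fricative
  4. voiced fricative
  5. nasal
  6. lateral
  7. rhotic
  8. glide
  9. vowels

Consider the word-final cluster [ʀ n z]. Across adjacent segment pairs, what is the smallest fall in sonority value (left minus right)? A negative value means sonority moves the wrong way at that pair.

1

/ʀ/: rhotic = 7.
/n/: nasal = 5.
/z/: voiced fricative = 4.
/ʀ/→/n/: change +2.
/n/→/z/: change +1.
Minimum = 1.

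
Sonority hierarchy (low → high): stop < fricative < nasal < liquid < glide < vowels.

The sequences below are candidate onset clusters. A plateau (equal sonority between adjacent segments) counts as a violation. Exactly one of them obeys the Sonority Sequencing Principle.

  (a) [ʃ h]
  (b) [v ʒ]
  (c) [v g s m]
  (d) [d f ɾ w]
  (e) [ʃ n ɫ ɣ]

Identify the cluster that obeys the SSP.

d

(a) sonority 2-2: ill-formed.
(b) sonority 2-2: ill-formed.
(c) sonority 2-1-2-3: ill-formed.
(d) sonority 1-2-4-5: well-formed.
(e) sonority 2-3-4-2: ill-formed.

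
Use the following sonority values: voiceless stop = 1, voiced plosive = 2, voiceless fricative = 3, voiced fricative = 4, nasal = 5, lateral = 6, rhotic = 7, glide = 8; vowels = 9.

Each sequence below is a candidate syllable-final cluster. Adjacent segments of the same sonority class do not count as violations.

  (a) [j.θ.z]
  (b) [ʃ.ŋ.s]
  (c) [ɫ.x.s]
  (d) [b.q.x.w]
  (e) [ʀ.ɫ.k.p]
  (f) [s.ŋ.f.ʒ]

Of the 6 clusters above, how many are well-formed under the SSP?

2

(a) [j.θ.z]: profile 8-3-4 — violates.
(b) [ʃ.ŋ.s]: profile 3-5-3 — violates.
(c) [ɫ.x.s]: profile 6-3-3 — obeys.
(d) [b.q.x.w]: profile 2-1-3-8 — violates.
(e) [ʀ.ɫ.k.p]: profile 7-6-1-1 — obeys.
(f) [s.ŋ.f.ʒ]: profile 3-5-3-4 — violates.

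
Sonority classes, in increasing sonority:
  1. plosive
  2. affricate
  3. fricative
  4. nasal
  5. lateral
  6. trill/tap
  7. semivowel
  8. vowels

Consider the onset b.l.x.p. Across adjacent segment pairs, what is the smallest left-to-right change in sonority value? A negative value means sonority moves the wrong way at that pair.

/b/ is a plosive (sonority 1).
/l/ is a lateral (sonority 5).
/x/ is a fricative (sonority 3).
/p/ is a plosive (sonority 1).
/b/→/l/: change +4.
/l/→/x/: change -2.
/x/→/p/: change -2.
Minimum = -2.

-2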